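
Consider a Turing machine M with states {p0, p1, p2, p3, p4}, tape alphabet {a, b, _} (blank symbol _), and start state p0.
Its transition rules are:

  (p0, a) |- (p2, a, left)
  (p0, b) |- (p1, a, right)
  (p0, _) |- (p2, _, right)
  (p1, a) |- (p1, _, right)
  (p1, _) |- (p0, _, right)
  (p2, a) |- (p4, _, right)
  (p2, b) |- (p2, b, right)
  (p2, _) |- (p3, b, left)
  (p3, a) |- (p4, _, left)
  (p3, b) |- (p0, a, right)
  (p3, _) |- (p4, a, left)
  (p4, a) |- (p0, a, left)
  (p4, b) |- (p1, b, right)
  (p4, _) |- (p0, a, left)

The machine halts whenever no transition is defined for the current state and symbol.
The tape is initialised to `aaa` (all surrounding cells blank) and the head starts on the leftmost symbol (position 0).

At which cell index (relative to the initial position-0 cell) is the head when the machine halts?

p0 | ____[a]aa______   read a → write a, move left, go to p2
p2 | ___[_]aaa______   read _ → write b, move left, go to p3
p3 | __[_]baaa______   read _ → write a, move left, go to p4
p4 | _[_]abaaa______   read _ → write a, move left, go to p0
p0 | [_]aabaaa______   read _ → write _, move right, go to p2
p2 | _[a]abaaa______   read a → write _, move right, go to p4
p4 | __[a]baaa______   read a → write a, move left, go to p0
p0 | _[_]abaaa______   read _ → write _, move right, go to p2
p2 | __[a]baaa______   read a → write _, move right, go to p4
p4 | ___[b]aaa______   read b → write b, move right, go to p1
p1 | ___b[a]aa______   read a → write _, move right, go to p1
p1 | ___b_[a]a______   read a → write _, move right, go to p1
p1 | ___b__[a]______   read a → write _, move right, go to p1
p1 | ___b___[_]_____   read _ → write _, move right, go to p0
p0 | ___b____[_]____   read _ → write _, move right, go to p2
p2 | ___b_____[_]___   read _ → write b, move left, go to p3
p3 | ___b____[_]b___   read _ → write a, move left, go to p4
p4 | ___b___[_]ab___   read _ → write a, move left, go to p0
p0 | ___b__[_]aab___   read _ → write _, move right, go to p2
p2 | ___b___[a]ab___   read a → write _, move right, go to p4
p4 | ___b____[a]b___   read a → write a, move left, go to p0
p0 | ___b___[_]ab___   read _ → write _, move right, go to p2
p2 | ___b____[a]b___   read a → write _, move right, go to p4
p4 | ___b_____[b]___   read b → write b, move right, go to p1
p1 | ___b_____b[_]__   read _ → write _, move right, go to p0
p0 | ___b_____b_[_]_   read _ → write _, move right, go to p2
p2 | ___b_____b__[_]   read _ → write b, move left, go to p3
p3 | ___b_____b_[_]b   read _ → write a, move left, go to p4
p4 | ___b_____b[_]ab   read _ → write a, move left, go to p0
p0 | ___b_____[b]aab   read b → write a, move right, go to p1
p1 | ___b_____a[a]ab   read a → write _, move right, go to p1
p1 | ___b_____a_[a]b   read a → write _, move right, go to p1
p1 | ___b_____a__[b]
At halt the head is at cell 8.

8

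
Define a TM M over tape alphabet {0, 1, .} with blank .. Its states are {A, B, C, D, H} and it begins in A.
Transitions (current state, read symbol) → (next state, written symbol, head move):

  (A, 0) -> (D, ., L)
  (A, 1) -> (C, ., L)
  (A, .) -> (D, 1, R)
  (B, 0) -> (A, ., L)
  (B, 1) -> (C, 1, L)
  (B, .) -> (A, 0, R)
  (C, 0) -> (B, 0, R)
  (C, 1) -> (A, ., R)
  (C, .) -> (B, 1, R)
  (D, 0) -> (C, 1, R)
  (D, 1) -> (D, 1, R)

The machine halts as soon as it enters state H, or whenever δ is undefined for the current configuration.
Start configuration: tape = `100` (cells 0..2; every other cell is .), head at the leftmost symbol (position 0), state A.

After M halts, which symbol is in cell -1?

1

state=A head=0 tape=.[1]00   (A,1)→(C,.,L)
state=C head=-1 tape=[.].00   (C,.)→(B,1,R)
state=B head=0 tape=1[.]00   (B,.)→(A,0,R)
state=A head=1 tape=10[0]0   (A,0)→(D,.,L)
state=D head=0 tape=1[0].0   (D,0)→(C,1,R)
state=C head=1 tape=11[.]0   (C,.)→(B,1,R)
state=B head=2 tape=111[0]   (B,0)→(A,.,L)
state=A head=1 tape=11[1].   (A,1)→(C,.,L)
state=C head=0 tape=1[1]..   (C,1)→(A,.,R)
state=A head=1 tape=1.[.].   (A,.)→(D,1,R)
state=D head=2 tape=1.1[.]
Cell -1 holds 1 when M halts.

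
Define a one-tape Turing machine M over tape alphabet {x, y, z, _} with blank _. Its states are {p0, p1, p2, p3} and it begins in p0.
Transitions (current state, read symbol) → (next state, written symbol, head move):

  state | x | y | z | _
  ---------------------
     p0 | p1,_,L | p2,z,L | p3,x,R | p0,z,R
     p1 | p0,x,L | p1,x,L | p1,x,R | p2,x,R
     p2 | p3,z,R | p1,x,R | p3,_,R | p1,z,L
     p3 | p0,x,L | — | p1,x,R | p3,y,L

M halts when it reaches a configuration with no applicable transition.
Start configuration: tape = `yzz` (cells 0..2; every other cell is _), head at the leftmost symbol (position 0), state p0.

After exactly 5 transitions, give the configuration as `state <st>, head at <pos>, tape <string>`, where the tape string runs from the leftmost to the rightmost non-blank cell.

state=p0 head=0 tape=__[y]zz   (p0,y)→(p2,z,L)
state=p2 head=-1 tape=_[_]zzz   (p2,_)→(p1,z,L)
state=p1 head=-2 tape=[_]zzzz   (p1,_)→(p2,x,R)
state=p2 head=-1 tape=x[z]zzz   (p2,z)→(p3,_,R)
state=p3 head=0 tape=x_[z]zz   (p3,z)→(p1,x,R)
state=p1 head=1 tape=x_x[z]z
After 5 steps: state p1, head at 1, tape x_xzz.

state p1, head at 1, tape x_xzz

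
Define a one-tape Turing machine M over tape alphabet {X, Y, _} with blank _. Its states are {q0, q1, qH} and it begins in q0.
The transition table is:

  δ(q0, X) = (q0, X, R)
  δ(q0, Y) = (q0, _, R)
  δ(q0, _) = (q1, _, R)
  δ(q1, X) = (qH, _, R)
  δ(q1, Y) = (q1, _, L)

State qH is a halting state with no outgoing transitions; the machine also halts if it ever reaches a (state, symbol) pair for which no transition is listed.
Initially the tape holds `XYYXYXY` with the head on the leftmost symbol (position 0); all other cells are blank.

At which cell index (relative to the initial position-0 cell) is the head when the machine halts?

q0 | [X]YYXYXY__   read X → write X, move R, go to q0
q0 | X[Y]YXYXY__   read Y → write _, move R, go to q0
q0 | X_[Y]XYXY__   read Y → write _, move R, go to q0
q0 | X__[X]YXY__   read X → write X, move R, go to q0
q0 | X__X[Y]XY__   read Y → write _, move R, go to q0
q0 | X__X_[X]Y__   read X → write X, move R, go to q0
q0 | X__X_X[Y]__   read Y → write _, move R, go to q0
q0 | X__X_X_[_]_   read _ → write _, move R, go to q1
q1 | X__X_X__[_]
At halt the head is at cell 8.

8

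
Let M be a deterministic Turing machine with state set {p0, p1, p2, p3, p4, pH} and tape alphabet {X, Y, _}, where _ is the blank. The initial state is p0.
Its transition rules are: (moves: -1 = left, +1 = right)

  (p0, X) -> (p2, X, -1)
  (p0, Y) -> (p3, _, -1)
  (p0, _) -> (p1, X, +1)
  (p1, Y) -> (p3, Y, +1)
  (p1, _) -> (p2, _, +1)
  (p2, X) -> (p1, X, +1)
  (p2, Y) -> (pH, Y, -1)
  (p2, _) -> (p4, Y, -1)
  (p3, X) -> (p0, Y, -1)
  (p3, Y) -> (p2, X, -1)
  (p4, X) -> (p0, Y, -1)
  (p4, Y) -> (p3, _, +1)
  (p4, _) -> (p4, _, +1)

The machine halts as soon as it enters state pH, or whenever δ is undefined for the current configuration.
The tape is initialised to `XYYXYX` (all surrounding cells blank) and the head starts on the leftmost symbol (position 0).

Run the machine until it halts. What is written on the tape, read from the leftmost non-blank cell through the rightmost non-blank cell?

p0 | __[X]YYXYX   read X → write X, move -1, go to p2
p2 | _[_]XYYXYX   read _ → write Y, move -1, go to p4
p4 | [_]YXYYXYX   read _ → write _, move +1, go to p4
p4 | _[Y]XYYXYX   read Y → write _, move +1, go to p3
p3 | __[X]YYXYX   read X → write Y, move -1, go to p0
p0 | _[_]YYYXYX   read _ → write X, move +1, go to p1
p1 | _X[Y]YYXYX   read Y → write Y, move +1, go to p3
p3 | _XY[Y]YXYX   read Y → write X, move -1, go to p2
p2 | _X[Y]XYXYX   read Y → write Y, move -1, go to pH
pH | _[X]YXYXYX
The non-blank tape span at halt is XYXYXYX.

XYXYXYX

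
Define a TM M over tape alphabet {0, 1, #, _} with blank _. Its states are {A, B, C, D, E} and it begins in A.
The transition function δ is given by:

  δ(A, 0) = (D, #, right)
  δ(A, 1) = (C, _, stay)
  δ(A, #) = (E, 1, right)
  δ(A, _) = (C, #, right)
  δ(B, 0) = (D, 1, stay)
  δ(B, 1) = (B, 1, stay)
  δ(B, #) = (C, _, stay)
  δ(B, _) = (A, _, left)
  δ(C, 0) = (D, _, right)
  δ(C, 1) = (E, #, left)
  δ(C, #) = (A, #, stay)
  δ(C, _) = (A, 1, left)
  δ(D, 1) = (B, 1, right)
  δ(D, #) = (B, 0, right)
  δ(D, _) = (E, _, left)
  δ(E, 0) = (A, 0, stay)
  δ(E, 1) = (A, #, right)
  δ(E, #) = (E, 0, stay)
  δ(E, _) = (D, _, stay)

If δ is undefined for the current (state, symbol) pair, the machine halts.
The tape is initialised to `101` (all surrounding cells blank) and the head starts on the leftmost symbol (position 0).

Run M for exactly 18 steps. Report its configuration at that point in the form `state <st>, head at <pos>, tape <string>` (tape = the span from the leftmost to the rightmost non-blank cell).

state=A head=0 tape=_[1]01   (A,1)→(C,_,stay)
state=C head=0 tape=_[_]01   (C,_)→(A,1,left)
state=A head=-1 tape=[_]101   (A,_)→(C,#,right)
state=C head=0 tape=#[1]01   (C,1)→(E,#,left)
state=E head=-1 tape=[#]#01   (E,#)→(E,0,stay)
state=E head=-1 tape=[0]#01   (E,0)→(A,0,stay)
state=A head=-1 tape=[0]#01   (A,0)→(D,#,right)
state=D head=0 tape=#[#]01   (D,#)→(B,0,right)
state=B head=1 tape=#0[0]1   (B,0)→(D,1,stay)
state=D head=1 tape=#0[1]1   (D,1)→(B,1,right)
state=B head=2 tape=#01[1]   (B,1)→(B,1,stay)
state=B head=2 tape=#01[1]   (B,1)→(B,1,stay)
state=B head=2 tape=#01[1]   (B,1)→(B,1,stay)
state=B head=2 tape=#01[1]   (B,1)→(B,1,stay)
state=B head=2 tape=#01[1]   (B,1)→(B,1,stay)
state=B head=2 tape=#01[1]   (B,1)→(B,1,stay)
state=B head=2 tape=#01[1]   (B,1)→(B,1,stay)
state=B head=2 tape=#01[1]   (B,1)→(B,1,stay)
state=B head=2 tape=#01[1]
After 18 steps: state B, head at 2, tape #011.

state B, head at 2, tape #011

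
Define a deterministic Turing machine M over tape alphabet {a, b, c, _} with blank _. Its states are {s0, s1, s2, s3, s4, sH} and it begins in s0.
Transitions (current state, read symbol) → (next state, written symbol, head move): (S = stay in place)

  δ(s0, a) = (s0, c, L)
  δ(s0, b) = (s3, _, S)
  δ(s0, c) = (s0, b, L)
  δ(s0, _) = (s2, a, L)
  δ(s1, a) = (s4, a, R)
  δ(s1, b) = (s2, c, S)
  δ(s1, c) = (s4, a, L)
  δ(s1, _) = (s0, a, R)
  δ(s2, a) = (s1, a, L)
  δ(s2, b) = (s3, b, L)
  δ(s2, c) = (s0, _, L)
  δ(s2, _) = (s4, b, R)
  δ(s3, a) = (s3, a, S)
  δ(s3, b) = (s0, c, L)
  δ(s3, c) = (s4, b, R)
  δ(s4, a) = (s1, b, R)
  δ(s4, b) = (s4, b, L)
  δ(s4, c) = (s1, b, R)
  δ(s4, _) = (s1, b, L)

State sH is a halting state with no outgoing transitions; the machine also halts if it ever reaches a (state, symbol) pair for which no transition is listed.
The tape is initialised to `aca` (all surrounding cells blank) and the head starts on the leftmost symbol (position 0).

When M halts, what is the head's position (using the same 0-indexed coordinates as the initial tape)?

-3

s0 | ____[a]ca   read a → write c, move L, go to s0
s0 | ___[_]cca   read _ → write a, move L, go to s2
s2 | __[_]acca   read _ → write b, move R, go to s4
s4 | __b[a]cca   read a → write b, move R, go to s1
s1 | __bb[c]ca   read c → write a, move L, go to s4
s4 | __b[b]aca   read b → write b, move L, go to s4
s4 | __[b]baca   read b → write b, move L, go to s4
s4 | _[_]bbaca   read _ → write b, move L, go to s1
s1 | [_]bbbaca   read _ → write a, move R, go to s0
s0 | a[b]bbaca   read b → write _, move S, go to s3
s3 | a[_]bbaca
At halt the head is at cell -3.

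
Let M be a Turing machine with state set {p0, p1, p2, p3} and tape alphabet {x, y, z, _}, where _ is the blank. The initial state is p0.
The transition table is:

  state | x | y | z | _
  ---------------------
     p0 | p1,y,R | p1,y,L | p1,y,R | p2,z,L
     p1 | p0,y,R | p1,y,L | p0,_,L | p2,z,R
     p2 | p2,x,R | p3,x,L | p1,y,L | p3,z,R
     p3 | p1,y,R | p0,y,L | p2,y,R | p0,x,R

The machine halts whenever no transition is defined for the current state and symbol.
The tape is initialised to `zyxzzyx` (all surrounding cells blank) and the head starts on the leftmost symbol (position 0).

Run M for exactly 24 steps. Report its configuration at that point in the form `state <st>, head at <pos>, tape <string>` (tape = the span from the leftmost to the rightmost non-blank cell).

p0 | __[z]yxzzyx   read z → write y, move R, go to p1
p1 | __y[y]xzzyx   read y → write y, move L, go to p1
p1 | __[y]yxzzyx   read y → write y, move L, go to p1
p1 | _[_]yyxzzyx   read _ → write z, move R, go to p2
p2 | _z[y]yxzzyx   read y → write x, move L, go to p3
p3 | _[z]xyxzzyx   read z → write y, move R, go to p2
p2 | _y[x]yxzzyx   read x → write x, move R, go to p2
p2 | _yx[y]xzzyx   read y → write x, move L, go to p3
p3 | _y[x]xxzzyx   read x → write y, move R, go to p1
p1 | _yy[x]xzzyx   read x → write y, move R, go to p0
p0 | _yyy[x]zzyx   read x → write y, move R, go to p1
p1 | _yyyy[z]zyx   read z → write _, move L, go to p0
p0 | _yyy[y]_zyx   read y → write y, move L, go to p1
p1 | _yy[y]y_zyx   read y → write y, move L, go to p1
p1 | _y[y]yy_zyx   read y → write y, move L, go to p1
p1 | _[y]yyy_zyx   read y → write y, move L, go to p1
p1 | [_]yyyy_zyx   read _ → write z, move R, go to p2
p2 | z[y]yyy_zyx   read y → write x, move L, go to p3
p3 | [z]xyyy_zyx   read z → write y, move R, go to p2
p2 | y[x]yyy_zyx   read x → write x, move R, go to p2
p2 | yx[y]yy_zyx   read y → write x, move L, go to p3
p3 | y[x]xyy_zyx   read x → write y, move R, go to p1
p1 | yy[x]yy_zyx   read x → write y, move R, go to p0
p0 | yyy[y]y_zyx   read y → write y, move L, go to p1
p1 | yy[y]yy_zyx
After 24 steps: state p1, head at 0, tape yyyyy_zyx.

state p1, head at 0, tape yyyyy_zyx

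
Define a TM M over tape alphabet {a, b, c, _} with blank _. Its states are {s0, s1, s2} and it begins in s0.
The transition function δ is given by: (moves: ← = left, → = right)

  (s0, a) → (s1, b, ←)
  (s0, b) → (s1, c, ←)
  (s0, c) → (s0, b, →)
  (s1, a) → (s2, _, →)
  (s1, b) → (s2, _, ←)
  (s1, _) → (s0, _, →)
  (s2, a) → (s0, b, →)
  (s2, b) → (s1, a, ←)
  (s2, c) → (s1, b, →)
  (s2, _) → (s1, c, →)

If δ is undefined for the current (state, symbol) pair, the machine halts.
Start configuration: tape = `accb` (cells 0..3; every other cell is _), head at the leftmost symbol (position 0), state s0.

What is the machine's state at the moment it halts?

s0 | _[a]ccb   read a → write b, move ←, go to s1
s1 | [_]bccb   read _ → write _, move →, go to s0
s0 | _[b]ccb   read b → write c, move ←, go to s1
s1 | [_]cccb   read _ → write _, move →, go to s0
s0 | _[c]ccb   read c → write b, move →, go to s0
s0 | _b[c]cb   read c → write b, move →, go to s0
s0 | _bb[c]b   read c → write b, move →, go to s0
s0 | _bbb[b]   read b → write c, move ←, go to s1
s1 | _bb[b]c   read b → write _, move ←, go to s2
s2 | _b[b]_c   read b → write a, move ←, go to s1
s1 | _[b]a_c   read b → write _, move ←, go to s2
s2 | [_]_a_c   read _ → write c, move →, go to s1
s1 | c[_]a_c   read _ → write _, move →, go to s0
s0 | c_[a]_c   read a → write b, move ←, go to s1
s1 | c[_]b_c   read _ → write _, move →, go to s0
s0 | c_[b]_c   read b → write c, move ←, go to s1
s1 | c[_]c_c   read _ → write _, move →, go to s0
s0 | c_[c]_c   read c → write b, move →, go to s0
s0 | c_b[_]c
No transition is defined for (s0, _); M halts in state s0.

s0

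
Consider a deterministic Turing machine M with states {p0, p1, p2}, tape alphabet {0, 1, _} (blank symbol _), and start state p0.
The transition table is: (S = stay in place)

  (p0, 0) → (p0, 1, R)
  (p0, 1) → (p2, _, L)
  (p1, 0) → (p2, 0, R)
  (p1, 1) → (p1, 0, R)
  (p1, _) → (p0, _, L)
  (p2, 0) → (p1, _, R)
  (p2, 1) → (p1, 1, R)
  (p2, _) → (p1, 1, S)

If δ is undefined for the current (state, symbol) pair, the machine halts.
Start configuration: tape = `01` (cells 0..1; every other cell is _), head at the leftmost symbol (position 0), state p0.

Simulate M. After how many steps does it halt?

p0 | _[0]1   read 0 → write 1, move R, go to p0
p0 | _1[1]   read 1 → write _, move L, go to p2
p2 | _[1]_   read 1 → write 1, move R, go to p1
p1 | _1[_]   read _ → write _, move L, go to p0
p0 | _[1]_   read 1 → write _, move L, go to p2
p2 | [_]__   read _ → write 1, move S, go to p1
p1 | [1]__   read 1 → write 0, move R, go to p1
p1 | 0[_]_   read _ → write _, move L, go to p0
p0 | [0]__   read 0 → write 1, move R, go to p0
p0 | 1[_]_
M halts after 9 transitions.

9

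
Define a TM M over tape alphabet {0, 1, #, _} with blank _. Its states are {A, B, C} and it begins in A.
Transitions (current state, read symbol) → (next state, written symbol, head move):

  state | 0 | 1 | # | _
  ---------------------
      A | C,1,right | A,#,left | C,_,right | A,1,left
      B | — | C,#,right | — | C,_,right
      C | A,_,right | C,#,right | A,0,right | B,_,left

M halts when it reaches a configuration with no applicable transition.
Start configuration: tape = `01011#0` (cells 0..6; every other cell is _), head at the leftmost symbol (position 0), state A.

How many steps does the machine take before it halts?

state=A head=0 tape=[0]1011#0__   (A,0)→(C,1,right)
state=C head=1 tape=1[1]011#0__   (C,1)→(C,#,right)
state=C head=2 tape=1#[0]11#0__   (C,0)→(A,_,right)
state=A head=3 tape=1#_[1]1#0__   (A,1)→(A,#,left)
state=A head=2 tape=1#[_]#1#0__   (A,_)→(A,1,left)
state=A head=1 tape=1[#]1#1#0__   (A,#)→(C,_,right)
state=C head=2 tape=1_[1]#1#0__   (C,1)→(C,#,right)
state=C head=3 tape=1_#[#]1#0__   (C,#)→(A,0,right)
state=A head=4 tape=1_#0[1]#0__   (A,1)→(A,#,left)
state=A head=3 tape=1_#[0]##0__   (A,0)→(C,1,right)
state=C head=4 tape=1_#1[#]#0__   (C,#)→(A,0,right)
state=A head=5 tape=1_#10[#]0__   (A,#)→(C,_,right)
state=C head=6 tape=1_#10_[0]__   (C,0)→(A,_,right)
state=A head=7 tape=1_#10__[_]_   (A,_)→(A,1,left)
state=A head=6 tape=1_#10_[_]1_   (A,_)→(A,1,left)
state=A head=5 tape=1_#10[_]11_   (A,_)→(A,1,left)
state=A head=4 tape=1_#1[0]111_   (A,0)→(C,1,right)
state=C head=5 tape=1_#11[1]11_   (C,1)→(C,#,right)
state=C head=6 tape=1_#11#[1]1_   (C,1)→(C,#,right)
state=C head=7 tape=1_#11##[1]_   (C,1)→(C,#,right)
state=C head=8 tape=1_#11###[_]   (C,_)→(B,_,left)
state=B head=7 tape=1_#11##[#]_
M halts after 21 transitions.

21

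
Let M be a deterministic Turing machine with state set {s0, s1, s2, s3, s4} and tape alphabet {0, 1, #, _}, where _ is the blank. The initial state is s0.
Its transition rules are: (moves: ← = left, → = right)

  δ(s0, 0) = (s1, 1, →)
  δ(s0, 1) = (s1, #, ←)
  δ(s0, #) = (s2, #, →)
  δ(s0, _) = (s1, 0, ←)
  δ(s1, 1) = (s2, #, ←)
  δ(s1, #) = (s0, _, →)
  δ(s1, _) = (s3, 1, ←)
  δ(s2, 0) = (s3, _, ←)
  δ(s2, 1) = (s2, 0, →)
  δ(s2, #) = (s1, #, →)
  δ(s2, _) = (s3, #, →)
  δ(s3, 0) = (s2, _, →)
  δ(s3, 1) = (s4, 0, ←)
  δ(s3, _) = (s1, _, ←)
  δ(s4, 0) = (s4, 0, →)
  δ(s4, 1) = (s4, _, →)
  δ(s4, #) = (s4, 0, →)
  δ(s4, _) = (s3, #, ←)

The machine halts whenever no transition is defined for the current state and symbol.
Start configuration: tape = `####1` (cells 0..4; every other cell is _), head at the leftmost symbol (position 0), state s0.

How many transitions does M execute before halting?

state=s0 head=0 tape=[#]###1___   (s0,#)→(s2,#,→)
state=s2 head=1 tape=#[#]##1___   (s2,#)→(s1,#,→)
state=s1 head=2 tape=##[#]#1___   (s1,#)→(s0,_,→)
state=s0 head=3 tape=##_[#]1___   (s0,#)→(s2,#,→)
state=s2 head=4 tape=##_#[1]___   (s2,1)→(s2,0,→)
state=s2 head=5 tape=##_#0[_]__   (s2,_)→(s3,#,→)
state=s3 head=6 tape=##_#0#[_]_   (s3,_)→(s1,_,←)
state=s1 head=5 tape=##_#0[#]__   (s1,#)→(s0,_,→)
state=s0 head=6 tape=##_#0_[_]_   (s0,_)→(s1,0,←)
state=s1 head=5 tape=##_#0[_]0_   (s1,_)→(s3,1,←)
state=s3 head=4 tape=##_#[0]10_   (s3,0)→(s2,_,→)
state=s2 head=5 tape=##_#_[1]0_   (s2,1)→(s2,0,→)
state=s2 head=6 tape=##_#_0[0]_   (s2,0)→(s3,_,←)
state=s3 head=5 tape=##_#_[0]__   (s3,0)→(s2,_,→)
state=s2 head=6 tape=##_#__[_]_   (s2,_)→(s3,#,→)
state=s3 head=7 tape=##_#__#[_]   (s3,_)→(s1,_,←)
state=s1 head=6 tape=##_#__[#]_   (s1,#)→(s0,_,→)
state=s0 head=7 tape=##_#___[_]   (s0,_)→(s1,0,←)
state=s1 head=6 tape=##_#__[_]0   (s1,_)→(s3,1,←)
state=s3 head=5 tape=##_#_[_]10   (s3,_)→(s1,_,←)
state=s1 head=4 tape=##_#[_]_10   (s1,_)→(s3,1,←)
state=s3 head=3 tape=##_[#]1_10
M halts after 21 transitions.

21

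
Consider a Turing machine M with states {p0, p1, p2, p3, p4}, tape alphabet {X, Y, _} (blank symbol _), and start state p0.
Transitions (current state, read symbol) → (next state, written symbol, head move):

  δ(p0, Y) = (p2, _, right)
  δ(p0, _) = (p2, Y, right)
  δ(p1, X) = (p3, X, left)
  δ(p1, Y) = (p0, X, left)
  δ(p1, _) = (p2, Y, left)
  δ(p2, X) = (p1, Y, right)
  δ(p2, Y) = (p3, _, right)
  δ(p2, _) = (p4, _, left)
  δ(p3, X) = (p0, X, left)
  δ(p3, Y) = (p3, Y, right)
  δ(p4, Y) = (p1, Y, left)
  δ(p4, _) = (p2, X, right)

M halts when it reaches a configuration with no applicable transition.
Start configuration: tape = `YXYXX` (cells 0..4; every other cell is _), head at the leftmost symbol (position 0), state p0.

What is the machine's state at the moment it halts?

p3

p0 | [Y]XYXX__   read Y → write _, move right, go to p2
p2 | _[X]YXX__   read X → write Y, move right, go to p1
p1 | _Y[Y]XX__   read Y → write X, move left, go to p0
p0 | _[Y]XXX__   read Y → write _, move right, go to p2
p2 | __[X]XX__   read X → write Y, move right, go to p1
p1 | __Y[X]X__   read X → write X, move left, go to p3
p3 | __[Y]XX__   read Y → write Y, move right, go to p3
p3 | __Y[X]X__   read X → write X, move left, go to p0
p0 | __[Y]XX__   read Y → write _, move right, go to p2
p2 | ___[X]X__   read X → write Y, move right, go to p1
p1 | ___Y[X]__   read X → write X, move left, go to p3
p3 | ___[Y]X__   read Y → write Y, move right, go to p3
p3 | ___Y[X]__   read X → write X, move left, go to p0
p0 | ___[Y]X__   read Y → write _, move right, go to p2
p2 | ____[X]__   read X → write Y, move right, go to p1
p1 | ____Y[_]_   read _ → write Y, move left, go to p2
p2 | ____[Y]Y_   read Y → write _, move right, go to p3
p3 | _____[Y]_   read Y → write Y, move right, go to p3
p3 | _____Y[_]
No transition is defined for (p3, _); M halts in state p3.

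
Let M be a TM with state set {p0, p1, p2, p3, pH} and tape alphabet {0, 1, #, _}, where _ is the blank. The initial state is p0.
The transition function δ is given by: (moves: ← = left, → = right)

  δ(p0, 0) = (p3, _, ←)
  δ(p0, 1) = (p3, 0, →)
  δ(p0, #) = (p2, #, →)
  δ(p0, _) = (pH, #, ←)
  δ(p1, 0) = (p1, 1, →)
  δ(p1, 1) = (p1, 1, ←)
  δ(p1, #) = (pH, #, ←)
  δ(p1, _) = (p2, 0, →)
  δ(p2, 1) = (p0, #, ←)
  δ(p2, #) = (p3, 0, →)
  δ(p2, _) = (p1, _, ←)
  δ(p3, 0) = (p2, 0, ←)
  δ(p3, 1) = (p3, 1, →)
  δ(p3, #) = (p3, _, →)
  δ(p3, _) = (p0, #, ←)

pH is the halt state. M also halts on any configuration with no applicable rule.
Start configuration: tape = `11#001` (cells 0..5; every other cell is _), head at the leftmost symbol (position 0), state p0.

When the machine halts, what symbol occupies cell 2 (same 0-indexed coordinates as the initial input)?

_

p0 | ____[1]1#001   read 1 → write 0, move →, go to p3
p3 | ____0[1]#001   read 1 → write 1, move →, go to p3
p3 | ____01[#]001   read # → write _, move →, go to p3
p3 | ____01_[0]01   read 0 → write 0, move ←, go to p2
p2 | ____01[_]001   read _ → write _, move ←, go to p1
p1 | ____0[1]_001   read 1 → write 1, move ←, go to p1
p1 | ____[0]1_001   read 0 → write 1, move →, go to p1
p1 | ____1[1]_001   read 1 → write 1, move ←, go to p1
p1 | ____[1]1_001   read 1 → write 1, move ←, go to p1
p1 | ___[_]11_001   read _ → write 0, move →, go to p2
p2 | ___0[1]1_001   read 1 → write #, move ←, go to p0
p0 | ___[0]#1_001   read 0 → write _, move ←, go to p3
p3 | __[_]_#1_001   read _ → write #, move ←, go to p0
p0 | _[_]#_#1_001   read _ → write #, move ←, go to pH
pH | [_]##_#1_001
Cell 2 holds _ when M halts.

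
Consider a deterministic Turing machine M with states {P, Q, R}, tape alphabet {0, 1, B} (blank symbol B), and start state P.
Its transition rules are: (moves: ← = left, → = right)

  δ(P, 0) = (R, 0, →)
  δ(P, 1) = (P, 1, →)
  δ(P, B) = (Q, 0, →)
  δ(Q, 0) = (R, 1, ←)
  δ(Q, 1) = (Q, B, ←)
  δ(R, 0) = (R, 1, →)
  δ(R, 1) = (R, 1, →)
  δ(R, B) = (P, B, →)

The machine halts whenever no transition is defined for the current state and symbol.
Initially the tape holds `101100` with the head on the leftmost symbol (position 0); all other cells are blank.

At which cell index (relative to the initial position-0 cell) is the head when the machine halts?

8

state=P head=0 tape=[1]01100BBB   (P,1)→(P,1,→)
state=P head=1 tape=1[0]1100BBB   (P,0)→(R,0,→)
state=R head=2 tape=10[1]100BBB   (R,1)→(R,1,→)
state=R head=3 tape=101[1]00BBB   (R,1)→(R,1,→)
state=R head=4 tape=1011[0]0BBB   (R,0)→(R,1,→)
state=R head=5 tape=10111[0]BBB   (R,0)→(R,1,→)
state=R head=6 tape=101111[B]BB   (R,B)→(P,B,→)
state=P head=7 tape=101111B[B]B   (P,B)→(Q,0,→)
state=Q head=8 tape=101111B0[B]
At halt the head is at cell 8.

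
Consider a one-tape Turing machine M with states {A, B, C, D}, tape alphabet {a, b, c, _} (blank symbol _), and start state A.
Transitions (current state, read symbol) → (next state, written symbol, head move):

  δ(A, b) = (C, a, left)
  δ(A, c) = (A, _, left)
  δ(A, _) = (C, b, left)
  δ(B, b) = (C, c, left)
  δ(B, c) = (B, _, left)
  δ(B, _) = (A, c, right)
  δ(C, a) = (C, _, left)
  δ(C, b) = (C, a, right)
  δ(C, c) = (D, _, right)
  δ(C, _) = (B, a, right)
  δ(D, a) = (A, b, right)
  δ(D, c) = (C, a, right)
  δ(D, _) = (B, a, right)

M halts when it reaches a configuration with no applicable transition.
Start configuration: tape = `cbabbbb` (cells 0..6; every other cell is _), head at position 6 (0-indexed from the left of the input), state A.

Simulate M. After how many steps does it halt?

state=A head=6 tape=cbabbb[b]_   (A,b)→(C,a,left)
state=C head=5 tape=cbabb[b]a_   (C,b)→(C,a,right)
state=C head=6 tape=cbabba[a]_   (C,a)→(C,_,left)
state=C head=5 tape=cbabb[a]__   (C,a)→(C,_,left)
state=C head=4 tape=cbab[b]___   (C,b)→(C,a,right)
state=C head=5 tape=cbaba[_]__   (C,_)→(B,a,right)
state=B head=6 tape=cbabaa[_]_   (B,_)→(A,c,right)
state=A head=7 tape=cbabaac[_]   (A,_)→(C,b,left)
state=C head=6 tape=cbabaa[c]b   (C,c)→(D,_,right)
state=D head=7 tape=cbabaa_[b]
M halts after 9 transitions.

9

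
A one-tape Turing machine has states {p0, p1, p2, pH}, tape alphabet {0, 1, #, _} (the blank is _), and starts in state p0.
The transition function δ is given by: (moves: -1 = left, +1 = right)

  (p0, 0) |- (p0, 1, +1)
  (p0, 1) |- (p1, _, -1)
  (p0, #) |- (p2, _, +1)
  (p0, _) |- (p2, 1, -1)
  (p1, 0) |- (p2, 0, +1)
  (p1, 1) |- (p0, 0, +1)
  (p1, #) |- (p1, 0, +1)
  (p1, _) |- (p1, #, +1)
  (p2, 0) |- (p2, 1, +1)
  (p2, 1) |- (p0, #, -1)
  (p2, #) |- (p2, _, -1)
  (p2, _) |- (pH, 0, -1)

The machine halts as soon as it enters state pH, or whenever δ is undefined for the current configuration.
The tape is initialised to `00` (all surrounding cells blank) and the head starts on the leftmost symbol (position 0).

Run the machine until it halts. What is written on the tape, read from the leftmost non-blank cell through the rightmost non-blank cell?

##00#

state=p0 head=0 tape=_[0]0__   (p0,0)→(p0,1,+1)
state=p0 head=1 tape=_1[0]__   (p0,0)→(p0,1,+1)
state=p0 head=2 tape=_11[_]_   (p0,_)→(p2,1,-1)
state=p2 head=1 tape=_1[1]1_   (p2,1)→(p0,#,-1)
state=p0 head=0 tape=_[1]#1_   (p0,1)→(p1,_,-1)
state=p1 head=-1 tape=[_]_#1_   (p1,_)→(p1,#,+1)
state=p1 head=0 tape=#[_]#1_   (p1,_)→(p1,#,+1)
state=p1 head=1 tape=##[#]1_   (p1,#)→(p1,0,+1)
state=p1 head=2 tape=##0[1]_   (p1,1)→(p0,0,+1)
state=p0 head=3 tape=##00[_]   (p0,_)→(p2,1,-1)
state=p2 head=2 tape=##0[0]1   (p2,0)→(p2,1,+1)
state=p2 head=3 tape=##01[1]   (p2,1)→(p0,#,-1)
state=p0 head=2 tape=##0[1]#   (p0,1)→(p1,_,-1)
state=p1 head=1 tape=##[0]_#   (p1,0)→(p2,0,+1)
state=p2 head=2 tape=##0[_]#   (p2,_)→(pH,0,-1)
state=pH head=1 tape=##[0]0#
The non-blank tape span at halt is ##00#.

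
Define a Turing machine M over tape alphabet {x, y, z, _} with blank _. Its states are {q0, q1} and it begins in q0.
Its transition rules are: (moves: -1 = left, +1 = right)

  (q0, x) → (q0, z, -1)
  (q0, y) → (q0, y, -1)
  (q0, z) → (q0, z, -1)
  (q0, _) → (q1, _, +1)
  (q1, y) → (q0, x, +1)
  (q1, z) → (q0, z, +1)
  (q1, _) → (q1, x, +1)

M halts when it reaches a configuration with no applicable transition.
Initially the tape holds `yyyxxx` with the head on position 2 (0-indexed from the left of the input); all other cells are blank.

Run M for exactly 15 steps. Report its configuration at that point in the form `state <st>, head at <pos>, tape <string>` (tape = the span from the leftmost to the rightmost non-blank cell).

state=q0 head=2 tape=_yy[y]xxx   (q0,y)→(q0,y,-1)
state=q0 head=1 tape=_y[y]yxxx   (q0,y)→(q0,y,-1)
state=q0 head=0 tape=_[y]yyxxx   (q0,y)→(q0,y,-1)
state=q0 head=-1 tape=[_]yyyxxx   (q0,_)→(q1,_,+1)
state=q1 head=0 tape=_[y]yyxxx   (q1,y)→(q0,x,+1)
state=q0 head=1 tape=_x[y]yxxx   (q0,y)→(q0,y,-1)
state=q0 head=0 tape=_[x]yyxxx   (q0,x)→(q0,z,-1)
state=q0 head=-1 tape=[_]zyyxxx   (q0,_)→(q1,_,+1)
state=q1 head=0 tape=_[z]yyxxx   (q1,z)→(q0,z,+1)
state=q0 head=1 tape=_z[y]yxxx   (q0,y)→(q0,y,-1)
state=q0 head=0 tape=_[z]yyxxx   (q0,z)→(q0,z,-1)
state=q0 head=-1 tape=[_]zyyxxx   (q0,_)→(q1,_,+1)
state=q1 head=0 tape=_[z]yyxxx   (q1,z)→(q0,z,+1)
state=q0 head=1 tape=_z[y]yxxx   (q0,y)→(q0,y,-1)
state=q0 head=0 tape=_[z]yyxxx   (q0,z)→(q0,z,-1)
state=q0 head=-1 tape=[_]zyyxxx
After 15 steps: state q0, head at -1, tape zyyxxx.

state q0, head at -1, tape zyyxxx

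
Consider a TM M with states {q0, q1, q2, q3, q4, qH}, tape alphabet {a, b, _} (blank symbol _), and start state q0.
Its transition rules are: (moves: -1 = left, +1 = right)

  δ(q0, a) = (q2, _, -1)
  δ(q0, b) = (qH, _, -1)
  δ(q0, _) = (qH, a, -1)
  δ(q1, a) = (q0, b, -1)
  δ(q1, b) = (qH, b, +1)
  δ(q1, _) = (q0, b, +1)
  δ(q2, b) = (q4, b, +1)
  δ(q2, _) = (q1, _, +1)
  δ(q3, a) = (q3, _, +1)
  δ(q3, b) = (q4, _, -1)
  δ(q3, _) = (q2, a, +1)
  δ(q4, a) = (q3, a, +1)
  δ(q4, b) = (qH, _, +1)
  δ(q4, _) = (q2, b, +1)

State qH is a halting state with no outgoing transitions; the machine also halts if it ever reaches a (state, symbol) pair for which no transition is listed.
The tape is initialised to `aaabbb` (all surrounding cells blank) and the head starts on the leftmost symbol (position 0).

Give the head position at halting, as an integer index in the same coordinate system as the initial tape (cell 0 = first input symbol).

state=q0 head=0 tape=_[a]aabbb   (q0,a)→(q2,_,-1)
state=q2 head=-1 tape=[_]_aabbb   (q2,_)→(q1,_,+1)
state=q1 head=0 tape=_[_]aabbb   (q1,_)→(q0,b,+1)
state=q0 head=1 tape=_b[a]abbb   (q0,a)→(q2,_,-1)
state=q2 head=0 tape=_[b]_abbb   (q2,b)→(q4,b,+1)
state=q4 head=1 tape=_b[_]abbb   (q4,_)→(q2,b,+1)
state=q2 head=2 tape=_bb[a]bbb
At halt the head is at cell 2.

2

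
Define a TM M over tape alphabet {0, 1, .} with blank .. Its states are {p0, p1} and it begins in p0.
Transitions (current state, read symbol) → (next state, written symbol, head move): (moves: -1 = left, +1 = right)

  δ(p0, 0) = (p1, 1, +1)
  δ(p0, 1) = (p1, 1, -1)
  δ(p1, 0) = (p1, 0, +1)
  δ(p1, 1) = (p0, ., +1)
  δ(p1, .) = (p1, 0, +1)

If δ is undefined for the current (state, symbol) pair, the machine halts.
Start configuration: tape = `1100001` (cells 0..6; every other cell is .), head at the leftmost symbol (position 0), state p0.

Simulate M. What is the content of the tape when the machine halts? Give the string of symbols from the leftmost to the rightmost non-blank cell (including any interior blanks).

00.1000

state=p0 head=0 tape=.[1]100001.   (p0,1)→(p1,1,-1)
state=p1 head=-1 tape=[.]1100001.   (p1,.)→(p1,0,+1)
state=p1 head=0 tape=0[1]100001.   (p1,1)→(p0,.,+1)
state=p0 head=1 tape=0.[1]00001.   (p0,1)→(p1,1,-1)
state=p1 head=0 tape=0[.]100001.   (p1,.)→(p1,0,+1)
state=p1 head=1 tape=00[1]00001.   (p1,1)→(p0,.,+1)
state=p0 head=2 tape=00.[0]0001.   (p0,0)→(p1,1,+1)
state=p1 head=3 tape=00.1[0]001.   (p1,0)→(p1,0,+1)
state=p1 head=4 tape=00.10[0]01.   (p1,0)→(p1,0,+1)
state=p1 head=5 tape=00.100[0]1.   (p1,0)→(p1,0,+1)
state=p1 head=6 tape=00.1000[1].   (p1,1)→(p0,.,+1)
state=p0 head=7 tape=00.1000.[.]
The non-blank tape span at halt is 00.1000.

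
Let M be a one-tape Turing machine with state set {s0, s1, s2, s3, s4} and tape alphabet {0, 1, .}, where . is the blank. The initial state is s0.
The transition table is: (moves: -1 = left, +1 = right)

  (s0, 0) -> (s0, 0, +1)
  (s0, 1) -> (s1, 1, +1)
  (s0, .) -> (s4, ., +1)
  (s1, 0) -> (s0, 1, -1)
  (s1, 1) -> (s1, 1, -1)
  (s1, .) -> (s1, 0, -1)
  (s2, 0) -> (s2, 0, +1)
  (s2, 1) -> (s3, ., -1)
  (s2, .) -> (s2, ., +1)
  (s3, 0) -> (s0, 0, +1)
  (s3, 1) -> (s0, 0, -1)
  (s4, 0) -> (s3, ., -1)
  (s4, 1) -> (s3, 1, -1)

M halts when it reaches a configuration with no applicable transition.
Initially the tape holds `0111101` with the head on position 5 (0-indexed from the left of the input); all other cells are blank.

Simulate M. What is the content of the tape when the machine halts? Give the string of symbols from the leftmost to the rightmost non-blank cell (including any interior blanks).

11111110

s0 | .01111[0]1.   read 0 → write 0, move +1, go to s0
s0 | .011110[1].   read 1 → write 1, move +1, go to s1
s1 | .0111101[.]   read . → write 0, move -1, go to s1
s1 | .011110[1]0   read 1 → write 1, move -1, go to s1
s1 | .01111[0]10   read 0 → write 1, move -1, go to s0
s0 | .0111[1]110   read 1 → write 1, move +1, go to s1
s1 | .01111[1]10   read 1 → write 1, move -1, go to s1
s1 | .0111[1]110   read 1 → write 1, move -1, go to s1
s1 | .011[1]1110   read 1 → write 1, move -1, go to s1
s1 | .01[1]11110   read 1 → write 1, move -1, go to s1
s1 | .0[1]111110   read 1 → write 1, move -1, go to s1
s1 | .[0]1111110   read 0 → write 1, move -1, go to s0
s0 | [.]11111110   read . → write ., move +1, go to s4
s4 | .[1]1111110   read 1 → write 1, move -1, go to s3
s3 | [.]11111110
The non-blank tape span at halt is 11111110.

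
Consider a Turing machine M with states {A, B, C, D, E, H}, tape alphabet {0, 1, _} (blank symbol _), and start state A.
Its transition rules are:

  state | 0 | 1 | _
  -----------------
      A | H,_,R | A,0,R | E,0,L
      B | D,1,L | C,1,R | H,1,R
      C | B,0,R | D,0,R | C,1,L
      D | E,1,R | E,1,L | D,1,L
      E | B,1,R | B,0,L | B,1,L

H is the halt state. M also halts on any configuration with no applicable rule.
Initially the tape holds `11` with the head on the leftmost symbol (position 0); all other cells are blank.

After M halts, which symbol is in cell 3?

A | [1]1____   read 1 → write 0, move R, go to A
A | 0[1]____   read 1 → write 0, move R, go to A
A | 00[_]___   read _ → write 0, move L, go to E
E | 0[0]0___   read 0 → write 1, move R, go to B
B | 01[0]___   read 0 → write 1, move L, go to D
D | 0[1]1___   read 1 → write 1, move L, go to E
E | [0]11___   read 0 → write 1, move R, go to B
B | 1[1]1___   read 1 → write 1, move R, go to C
C | 11[1]___   read 1 → write 0, move R, go to D
D | 110[_]__   read _ → write 1, move L, go to D
D | 11[0]1__   read 0 → write 1, move R, go to E
E | 111[1]__   read 1 → write 0, move L, go to B
B | 11[1]0__   read 1 → write 1, move R, go to C
C | 111[0]__   read 0 → write 0, move R, go to B
B | 1110[_]_   read _ → write 1, move R, go to H
H | 11101[_]
Cell 3 holds 0 when M halts.

0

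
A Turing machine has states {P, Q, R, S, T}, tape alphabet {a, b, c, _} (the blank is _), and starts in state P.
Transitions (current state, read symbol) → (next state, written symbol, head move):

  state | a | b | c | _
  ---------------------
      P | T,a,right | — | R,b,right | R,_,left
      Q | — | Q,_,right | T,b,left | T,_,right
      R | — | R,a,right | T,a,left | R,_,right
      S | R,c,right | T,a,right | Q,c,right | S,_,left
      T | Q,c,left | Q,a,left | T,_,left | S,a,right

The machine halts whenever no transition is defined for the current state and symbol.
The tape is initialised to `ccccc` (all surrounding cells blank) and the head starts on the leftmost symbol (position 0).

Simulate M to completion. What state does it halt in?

P | _[c]cccc   read c → write b, move right, go to R
R | _b[c]ccc   read c → write a, move left, go to T
T | _[b]accc   read b → write a, move left, go to Q
Q | [_]aaccc   read _ → write _, move right, go to T
T | _[a]accc   read a → write c, move left, go to Q
Q | [_]caccc   read _ → write _, move right, go to T
T | _[c]accc   read c → write _, move left, go to T
T | [_]_accc   read _ → write a, move right, go to S
S | a[_]accc   read _ → write _, move left, go to S
S | [a]_accc   read a → write c, move right, go to R
R | c[_]accc   read _ → write _, move right, go to R
R | c_[a]ccc
No transition is defined for (R, a); M halts in state R.

R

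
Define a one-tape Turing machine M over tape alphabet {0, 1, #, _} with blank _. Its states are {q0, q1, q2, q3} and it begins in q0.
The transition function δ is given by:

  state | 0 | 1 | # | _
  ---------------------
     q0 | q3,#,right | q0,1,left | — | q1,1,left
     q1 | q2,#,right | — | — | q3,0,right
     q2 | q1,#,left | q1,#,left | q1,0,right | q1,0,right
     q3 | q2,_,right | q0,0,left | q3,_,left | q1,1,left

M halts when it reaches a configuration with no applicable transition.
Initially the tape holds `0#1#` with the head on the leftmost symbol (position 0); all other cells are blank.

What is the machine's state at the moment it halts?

q1

state=q0 head=0 tape=__[0]#1#__   (q0,0)→(q3,#,right)
state=q3 head=1 tape=__#[#]1#__   (q3,#)→(q3,_,left)
state=q3 head=0 tape=__[#]_1#__   (q3,#)→(q3,_,left)
state=q3 head=-1 tape=_[_]__1#__   (q3,_)→(q1,1,left)
state=q1 head=-2 tape=[_]1__1#__   (q1,_)→(q3,0,right)
state=q3 head=-1 tape=0[1]__1#__   (q3,1)→(q0,0,left)
state=q0 head=-2 tape=[0]0__1#__   (q0,0)→(q3,#,right)
state=q3 head=-1 tape=#[0]__1#__   (q3,0)→(q2,_,right)
state=q2 head=0 tape=#_[_]_1#__   (q2,_)→(q1,0,right)
state=q1 head=1 tape=#_0[_]1#__   (q1,_)→(q3,0,right)
state=q3 head=2 tape=#_00[1]#__   (q3,1)→(q0,0,left)
state=q0 head=1 tape=#_0[0]0#__   (q0,0)→(q3,#,right)
state=q3 head=2 tape=#_0#[0]#__   (q3,0)→(q2,_,right)
state=q2 head=3 tape=#_0#_[#]__   (q2,#)→(q1,0,right)
state=q1 head=4 tape=#_0#_0[_]_   (q1,_)→(q3,0,right)
state=q3 head=5 tape=#_0#_00[_]   (q3,_)→(q1,1,left)
state=q1 head=4 tape=#_0#_0[0]1   (q1,0)→(q2,#,right)
state=q2 head=5 tape=#_0#_0#[1]   (q2,1)→(q1,#,left)
state=q1 head=4 tape=#_0#_0[#]#
No transition is defined for (q1, #); M halts in state q1.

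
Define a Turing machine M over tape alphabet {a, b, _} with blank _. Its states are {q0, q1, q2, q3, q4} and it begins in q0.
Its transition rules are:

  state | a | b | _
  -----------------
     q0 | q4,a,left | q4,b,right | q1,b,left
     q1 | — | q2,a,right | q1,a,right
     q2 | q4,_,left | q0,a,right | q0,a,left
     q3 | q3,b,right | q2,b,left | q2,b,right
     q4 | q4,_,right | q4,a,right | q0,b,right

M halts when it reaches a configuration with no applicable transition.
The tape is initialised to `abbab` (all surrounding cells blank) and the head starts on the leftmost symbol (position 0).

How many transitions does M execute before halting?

state=q0 head=0 tape=_[a]bbab___   (q0,a)→(q4,a,left)
state=q4 head=-1 tape=[_]abbab___   (q4,_)→(q0,b,right)
state=q0 head=0 tape=b[a]bbab___   (q0,a)→(q4,a,left)
state=q4 head=-1 tape=[b]abbab___   (q4,b)→(q4,a,right)
state=q4 head=0 tape=a[a]bbab___   (q4,a)→(q4,_,right)
state=q4 head=1 tape=a_[b]bab___   (q4,b)→(q4,a,right)
state=q4 head=2 tape=a_a[b]ab___   (q4,b)→(q4,a,right)
state=q4 head=3 tape=a_aa[a]b___   (q4,a)→(q4,_,right)
state=q4 head=4 tape=a_aa_[b]___   (q4,b)→(q4,a,right)
state=q4 head=5 tape=a_aa_a[_]__   (q4,_)→(q0,b,right)
state=q0 head=6 tape=a_aa_ab[_]_   (q0,_)→(q1,b,left)
state=q1 head=5 tape=a_aa_a[b]b_   (q1,b)→(q2,a,right)
state=q2 head=6 tape=a_aa_aa[b]_   (q2,b)→(q0,a,right)
state=q0 head=7 tape=a_aa_aaa[_]   (q0,_)→(q1,b,left)
state=q1 head=6 tape=a_aa_aa[a]b
M halts after 14 transitions.

14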